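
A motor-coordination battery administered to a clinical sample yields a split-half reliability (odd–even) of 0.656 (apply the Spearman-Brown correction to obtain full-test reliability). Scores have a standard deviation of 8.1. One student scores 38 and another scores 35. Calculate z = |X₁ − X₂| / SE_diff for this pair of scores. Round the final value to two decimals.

r_full = 2·0.656 / (1 + 0.656) ≈ 0.7923
SEM = 8.1000 · √(1 − 0.7923) = 8.1000 · √0.2077 ≈ 8.1000 · 0.4558 ≈ 3.6918
SE_diff = √2 · SEM ≈ 5.2209
z = |38 − 35| / 5.2209 = 3 / 5.2209 ≈ 0.5746

0.57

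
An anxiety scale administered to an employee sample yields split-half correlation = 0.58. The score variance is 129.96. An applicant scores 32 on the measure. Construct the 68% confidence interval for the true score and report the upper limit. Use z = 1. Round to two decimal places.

37.88

σ = 129.96^(1/2) = 11.4000
Spearman-Brown: r = 2(0.58) / (1 + 0.58) = 1.1600 / 1.5800 ≈ 0.7342
The standard error of measurement is 11.4000×√(1 − 0.7342) ≈ 11.4000×0.5156 ≈ 5.8776.
1 × SEM ≈ 5.8776
Upper bound: 32 + 5.8776 = 37.8776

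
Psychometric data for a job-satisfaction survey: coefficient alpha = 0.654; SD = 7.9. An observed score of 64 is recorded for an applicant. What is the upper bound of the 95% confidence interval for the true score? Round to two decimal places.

The standard error of measurement is 7.900*√(1 − 0.654) ≈ 7.900*0.588 ≈ 4.647.
1.96 * SEM ≈ 9.108
Upper limit = 64 + 9.108 ≈ 73.108

73.11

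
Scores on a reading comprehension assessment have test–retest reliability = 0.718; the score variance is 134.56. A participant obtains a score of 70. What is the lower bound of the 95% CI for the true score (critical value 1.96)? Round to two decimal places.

57.93

σ = 134.56^(1/2) = 11.600
SEM = 11.600 * √(1 − 0.718) = 11.600 * √0.282 ≃ 11.600 * 0.531 ≃ 6.160
1.96 * SEM ≃ 12.074
Lower bound: 70 − 12.074 = 57.926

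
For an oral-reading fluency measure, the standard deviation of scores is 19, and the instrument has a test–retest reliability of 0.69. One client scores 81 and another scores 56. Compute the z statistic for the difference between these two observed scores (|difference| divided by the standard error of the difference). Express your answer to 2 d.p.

1.67

SEM = 19.0000 * √(1 − 0.6900) = 19.0000 * √0.3100 ≃ 19.0000 * 0.5568 ≃ 10.5788
Standard error of the difference = 10.5788·√2 ≃ 14.9606
z = |81 − 56| / 14.9606 = 25 / 14.9606 ≃ 1.6711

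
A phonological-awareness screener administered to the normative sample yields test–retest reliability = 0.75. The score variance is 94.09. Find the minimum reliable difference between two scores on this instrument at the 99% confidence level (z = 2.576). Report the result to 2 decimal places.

SD = √94.09 ≃ 9.700
SEM = 9.700 · √(1 − 0.750) = 9.700 · √0.250 ≃ 9.700 · 0.500 ≃ 4.850
SE_diff = √2 · SEM ≃ 6.859
Minimum reliable difference = 2.576 · SE_diff ≃ 2.576 · 6.859 ≃ 17.669

17.67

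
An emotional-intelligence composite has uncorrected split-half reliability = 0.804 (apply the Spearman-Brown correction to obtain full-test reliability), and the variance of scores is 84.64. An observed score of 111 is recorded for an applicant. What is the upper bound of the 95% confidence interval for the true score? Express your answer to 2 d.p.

116.94

SD = √84.64 ≃ 9.200
r_full = 2·0.804 / (1 + 0.804) ≃ 0.891
SEM = 9.200×√(1 − 0.891) ≃ 3.032
Half-width = 1.96×3.032 ≃ 5.944
Upper bound: 111 + 5.944 = 116.944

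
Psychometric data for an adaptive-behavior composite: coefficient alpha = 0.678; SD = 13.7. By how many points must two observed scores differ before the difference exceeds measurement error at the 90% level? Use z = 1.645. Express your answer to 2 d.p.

18.09

The standard error of measurement is 13.7000*√(1 − 0.6780) ≈ 13.7000*0.5675 ≈ 7.7741.
SE_diff = √2 * SEM ≈ 10.9942
Smallest detectable difference = 1.645*10.9942 ≈ 18.0855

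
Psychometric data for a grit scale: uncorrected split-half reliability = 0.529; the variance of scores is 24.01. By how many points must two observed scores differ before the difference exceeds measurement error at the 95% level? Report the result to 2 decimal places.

SD = √24.01 = 4.9000
Full-length reliability (Spearman-Brown) = 2(0.529)/(1+0.529) ≈ 0.6920
SEM = 4.9000 · √(1 − 0.6920) = 4.9000 · √0.3080 ≈ 4.9000 · 0.5550 ≈ 2.7196
SE_diff = SEM · √2 ≈ 2.7196 · 1.4142 ≈ 3.8461
Minimum reliable difference = 1.96 · SE_diff ≈ 1.96 · 3.8461 ≈ 7.5383

7.54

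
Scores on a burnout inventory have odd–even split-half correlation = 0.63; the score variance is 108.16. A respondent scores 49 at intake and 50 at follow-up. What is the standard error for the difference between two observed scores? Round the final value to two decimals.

SD = √108.16 ≈ 10.4000
Spearman-Brown: r = 2(0.63) / (1 + 0.63) = 1.2600 / 1.6300 ≈ 0.7730
SEM = 10.4000 × √(1 − 0.7730) = 10.4000 × √0.2270 ≈ 10.4000 × 0.4764 ≈ 4.9550
SE_diff = √2 × SEM ≈ 7.0074

7.01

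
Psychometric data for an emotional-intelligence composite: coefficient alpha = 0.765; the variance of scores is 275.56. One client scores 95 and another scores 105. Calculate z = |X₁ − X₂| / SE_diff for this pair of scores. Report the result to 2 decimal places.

SD = √275.56 = 16.600
SEM = 16.600 × √(1 − 0.765) = 16.600 × √0.235 ≈ 16.600 × 0.485 ≈ 8.047
SE_diff = √2 × SEM ≈ 11.380
z = 10 / 11.380 ≈ 0.879

0.88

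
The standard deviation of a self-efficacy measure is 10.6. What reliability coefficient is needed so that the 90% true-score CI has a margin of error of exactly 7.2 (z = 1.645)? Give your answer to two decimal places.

0.83

SEM needed = half-width / z = 7.2/1.645 ≈ 4.3769
r = 1 − (SEM / SD)² = 1 − (4.3769 / 10.6)² ≈ 1 − 0.1705 ≈ 0.8295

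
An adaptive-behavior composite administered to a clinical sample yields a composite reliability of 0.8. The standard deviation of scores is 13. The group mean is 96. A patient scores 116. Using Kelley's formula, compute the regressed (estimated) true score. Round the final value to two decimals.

Estimated true score = 0.8000×116 + (1 − 0.8000)×96 ≃ 112.0000

112.00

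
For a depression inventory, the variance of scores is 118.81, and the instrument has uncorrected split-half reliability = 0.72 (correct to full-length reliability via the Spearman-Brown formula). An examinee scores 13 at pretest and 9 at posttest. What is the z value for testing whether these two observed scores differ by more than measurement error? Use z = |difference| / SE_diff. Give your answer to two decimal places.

SD = √118.81 = 10.900
Spearman-Brown: r = 2(0.72) / (1 + 0.72) = 1.440 / 1.720 ≈ 0.837
The standard error of measurement is 10.900*√(1 − 0.837) ≈ 10.900*0.403 ≈ 4.398.
SE_diff = SEM * √2 ≈ 4.398 * 1.414 ≈ 6.220
z = |13 − 9| / 6.220 = 4 / 6.220 ≈ 0.643

0.64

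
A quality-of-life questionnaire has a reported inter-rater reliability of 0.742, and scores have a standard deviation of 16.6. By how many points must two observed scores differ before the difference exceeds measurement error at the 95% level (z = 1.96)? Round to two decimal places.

SEM = 16.600 · √(1 − 0.742) = 16.600 · √0.258 ≈ 16.600 · 0.508 ≈ 8.432
SE_diff = √2 · SEM ≈ 11.924
Smallest detectable difference = 1.96·11.924 ≈ 23.372

23.37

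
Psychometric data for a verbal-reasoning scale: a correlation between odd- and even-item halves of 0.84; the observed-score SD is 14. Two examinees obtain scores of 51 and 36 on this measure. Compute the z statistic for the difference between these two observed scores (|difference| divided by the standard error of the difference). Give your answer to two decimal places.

Spearman-Brown: r = 2(0.84) / (1 + 0.84) = 1.680 / 1.840 ≈ 0.913
SEM = 14.000·√(1 − 0.913) ≈ 4.128
SE_diff = SEM · √2 ≈ 4.128 · 1.414 ≈ 5.838
z = 15 / 5.838 ≈ 2.569

2.57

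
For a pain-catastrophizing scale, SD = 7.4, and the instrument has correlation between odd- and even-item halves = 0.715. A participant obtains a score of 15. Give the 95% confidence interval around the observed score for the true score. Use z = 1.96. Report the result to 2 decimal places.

Full-length reliability (Spearman-Brown) = 2(0.715)/(1+0.715) ≈ 0.834
SEM = 7.400·√(1 − 0.834) ≈ 3.017
1.96 · SEM ≈ 5.913
95% CI: 15 ± 5.913 = [9.087, 20.913]

[9.09, 20.91]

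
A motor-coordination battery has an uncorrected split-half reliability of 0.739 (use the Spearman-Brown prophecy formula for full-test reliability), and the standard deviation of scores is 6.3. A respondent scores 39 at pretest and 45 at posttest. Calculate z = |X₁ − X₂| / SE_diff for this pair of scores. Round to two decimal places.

Spearman-Brown: r = 2(0.739) / (1 + 0.739) = 1.4780 / 1.7390 ≈ 0.8499
SEM = 6.3000*√(1 − 0.8499) ≈ 2.4407
Standard error of the difference = 2.4407·√2 ≈ 3.4516
z = 6 / 3.4516 ≈ 1.7383

1.74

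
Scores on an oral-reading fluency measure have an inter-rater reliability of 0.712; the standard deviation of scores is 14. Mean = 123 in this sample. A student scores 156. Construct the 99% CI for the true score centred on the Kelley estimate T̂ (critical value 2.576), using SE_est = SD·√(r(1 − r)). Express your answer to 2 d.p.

[130.17, 162.83]

Estimated true score = 0.712*156 + (1 − 0.712)*123 ≈ 146.496
SE_est = SD * √(r(1 − r)) = 14.000 * √0.205 ≈ 14.000 * 0.453 ≈ 6.340
99% CI: 146.496 ± 16.331 ≈ (130.165, 162.827)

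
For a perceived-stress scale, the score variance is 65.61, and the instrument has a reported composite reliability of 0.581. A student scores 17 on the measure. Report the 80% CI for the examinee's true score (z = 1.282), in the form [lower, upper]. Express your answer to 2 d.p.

[10.28, 23.72]

SD = √65.61 = 8.1000
SEM = 8.1000*√(1 − 0.5810) ≃ 5.2431
Margin = 1.282 * 5.2431 ≃ 6.7217
80% CI: 17 ± 6.7217 = [10.2783, 23.7217]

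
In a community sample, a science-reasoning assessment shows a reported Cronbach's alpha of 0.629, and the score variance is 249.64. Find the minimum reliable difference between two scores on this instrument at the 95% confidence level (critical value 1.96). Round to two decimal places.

SD = √249.64 ≈ 15.8000
SEM = 15.8000 · √(1 − 0.6290) = 15.8000 · √0.3710 ≈ 15.8000 · 0.6091 ≈ 9.6237
Standard error of the difference = 9.6237·√2 ≈ 13.6100
Smallest detectable difference = 1.96·13.6100 ≈ 26.6757

26.68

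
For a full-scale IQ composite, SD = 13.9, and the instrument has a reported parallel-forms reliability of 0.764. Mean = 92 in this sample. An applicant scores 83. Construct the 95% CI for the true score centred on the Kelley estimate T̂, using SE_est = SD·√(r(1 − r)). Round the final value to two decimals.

Estimated true score = 0.764×83 + (1 − 0.764)×92 ≈ 85.124
SE_est = 13.900×√(0.764×0.236) ≈ 5.902
CI = 85.124 ± 1.96 × 5.902 → [73.556, 96.692]

[73.56, 96.69]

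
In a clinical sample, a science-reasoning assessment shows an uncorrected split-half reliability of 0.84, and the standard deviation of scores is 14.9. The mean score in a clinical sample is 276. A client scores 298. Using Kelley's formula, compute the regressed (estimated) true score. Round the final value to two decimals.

296.09

Full-length reliability (Spearman-Brown) = 2(0.84)/(1+0.84) ≃ 0.913
T̂ = 0.913(298) + 0.087(276) ≃ 296.087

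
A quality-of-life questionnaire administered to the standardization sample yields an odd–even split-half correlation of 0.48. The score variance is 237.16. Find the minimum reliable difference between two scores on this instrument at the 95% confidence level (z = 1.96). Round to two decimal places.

σ = 237.16^(1/2) = 15.4000
r_full = 2·0.48 / (1 + 0.48) ≈ 0.6486
SEM = 15.4000×√(1 − 0.6486) ≈ 9.1283
SE_diff = SEM × √2 ≈ 9.1283 × 1.4142 ≈ 12.9094
Smallest detectable difference = 1.96×12.9094 ≈ 25.3025

25.30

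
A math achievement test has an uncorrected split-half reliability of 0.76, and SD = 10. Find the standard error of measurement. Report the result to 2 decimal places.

r_full = 2·0.76 / (1 + 0.76) ≈ 0.8636
SEM = 10.0000·√(1 − 0.8636) ≈ 3.6927

3.69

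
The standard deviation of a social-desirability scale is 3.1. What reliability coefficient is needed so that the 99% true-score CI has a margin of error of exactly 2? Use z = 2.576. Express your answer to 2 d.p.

SEM needed = half-width / z = 2/2.576 ≈ 0.776
r = 1 − (0.776/3.1)² ≈ 1 − 0.063 ≈ 0.937

0.94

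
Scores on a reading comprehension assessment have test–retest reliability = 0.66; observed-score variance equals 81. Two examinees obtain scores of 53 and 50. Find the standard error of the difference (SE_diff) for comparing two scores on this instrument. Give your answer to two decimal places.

SD = √81 = 9.0000
SEM = 9.0000*√(1 − 0.6600) ≈ 5.2479
SE_diff = SEM * √2 ≈ 5.2479 * 1.4142 ≈ 7.4216

7.42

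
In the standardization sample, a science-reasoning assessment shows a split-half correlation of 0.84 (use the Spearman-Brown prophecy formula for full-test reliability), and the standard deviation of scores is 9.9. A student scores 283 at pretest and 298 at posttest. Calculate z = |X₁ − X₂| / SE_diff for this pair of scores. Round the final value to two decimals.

3.63

Full-length reliability (Spearman-Brown) = 2(0.84)/(1+0.84) ≈ 0.9130
SEM = 9.9000×√(1 − 0.9130) ≈ 2.9194
Standard error of the difference = 2.9194·√2 ≈ 4.1286
z = |283 − 298| / 4.1286 = 15 / 4.1286 ≈ 3.6332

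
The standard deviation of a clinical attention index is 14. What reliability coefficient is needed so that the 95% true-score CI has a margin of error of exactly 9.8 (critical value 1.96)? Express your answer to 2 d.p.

Required SEM = 9.8 / 1.96 ≈ 5.000
Required reliability = 1 − (SEM/SD)² = 1 − 0.128 ≈ 0.872

0.87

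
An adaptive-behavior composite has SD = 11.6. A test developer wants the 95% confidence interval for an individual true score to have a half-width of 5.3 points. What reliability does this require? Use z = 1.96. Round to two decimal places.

0.95

SEM needed = half-width / z = 5.3/1.96 ≈ 2.7041
Required reliability = 1 − (SEM/SD)² = 1 − 0.0543 ≈ 0.9457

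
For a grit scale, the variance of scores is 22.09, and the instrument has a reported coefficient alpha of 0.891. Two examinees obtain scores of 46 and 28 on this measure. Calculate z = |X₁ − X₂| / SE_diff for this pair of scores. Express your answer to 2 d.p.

8.20

SD = √22.09 ≃ 4.7000
The standard error of measurement is 4.7000·√(1 − 0.8910) ≃ 4.7000·0.3302 ≃ 1.5517.
SE_diff = √2 · SEM ≃ 2.1945
z = 18 / 2.1945 ≃ 8.2025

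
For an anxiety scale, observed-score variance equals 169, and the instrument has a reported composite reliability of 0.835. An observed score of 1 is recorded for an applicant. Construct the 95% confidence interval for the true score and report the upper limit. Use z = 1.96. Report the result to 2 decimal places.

σ = 169^(1/2) = 13.00000
SEM = 13.00000×√(1 − 0.83500) ≈ 5.28062
Half-width = 1.96×5.28062 ≈ 10.35002
Upper bound: 1 + 10.35002 = 11.35002

11.35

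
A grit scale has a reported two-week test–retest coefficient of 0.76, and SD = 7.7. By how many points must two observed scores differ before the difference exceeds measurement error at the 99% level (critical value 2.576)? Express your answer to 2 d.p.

13.74

SEM = 7.700 × √(1 − 0.760) = 7.700 × √0.240 ≈ 7.700 × 0.490 ≈ 3.772
SE_diff = SEM × √2 ≈ 3.772 × 1.414 ≈ 5.335
Smallest detectable difference = 2.576×5.335 ≈ 13.742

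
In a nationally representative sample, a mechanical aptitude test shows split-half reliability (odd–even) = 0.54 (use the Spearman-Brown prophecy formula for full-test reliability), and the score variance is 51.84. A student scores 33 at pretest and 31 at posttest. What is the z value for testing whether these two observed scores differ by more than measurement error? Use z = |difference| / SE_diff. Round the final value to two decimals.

0.36

SD = √51.84 = 7.20000
Full-length reliability (Spearman-Brown) = 2(0.54)/(1+0.54) ≈ 0.70130
SEM = 7.20000*√(1 − 0.70130) ≈ 3.93506
Standard error of the difference = 3.93506·√2 ≈ 5.56501
z = |33 − 31| / 5.56501 = 2 / 5.56501 ≈ 0.35939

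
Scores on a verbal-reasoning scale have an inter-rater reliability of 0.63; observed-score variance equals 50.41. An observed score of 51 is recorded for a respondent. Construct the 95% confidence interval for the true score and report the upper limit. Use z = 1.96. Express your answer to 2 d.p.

59.46

σ = 50.41^(1/2) = 7.1000
SEM = 7.1000 × √(1 − 0.6300) = 7.1000 × √0.3700 ≈ 7.1000 × 0.6083 ≈ 4.3188
1.96 × SEM ≈ 8.4648
Upper bound: 51 + 8.4648 = 59.4648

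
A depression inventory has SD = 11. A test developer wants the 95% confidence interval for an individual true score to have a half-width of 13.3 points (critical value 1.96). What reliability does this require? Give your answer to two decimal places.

0.62

Required SEM = 13.3 / 1.96 ≈ 6.786
Required reliability = 1 − (SEM/SD)² = 1 − 0.381 ≈ 0.619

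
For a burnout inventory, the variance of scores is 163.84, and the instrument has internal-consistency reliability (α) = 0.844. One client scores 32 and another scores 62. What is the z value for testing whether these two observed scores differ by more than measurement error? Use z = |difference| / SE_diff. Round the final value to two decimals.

4.20

SD = √163.84 ≈ 12.8000
SEM = 12.8000 · √(1 − 0.8440) = 12.8000 · √0.1560 ≈ 12.8000 · 0.3950 ≈ 5.0556
SE_diff = SEM · √2 ≈ 5.0556 · 1.4142 ≈ 7.1497
z = 30 / 7.1497 ≈ 4.1960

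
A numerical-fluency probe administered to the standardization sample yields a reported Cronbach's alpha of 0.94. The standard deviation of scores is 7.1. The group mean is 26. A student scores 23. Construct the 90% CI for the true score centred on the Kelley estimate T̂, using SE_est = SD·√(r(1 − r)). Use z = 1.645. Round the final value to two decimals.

[20.41, 25.95]

T̂ = r·X + (1 − r)·M = 0.9400×23 + 0.0600×26 = 21.6200 + 1.5600 ≃ 23.1800
SE_est = SD × √(r(1 − r)) = 7.1000 × √0.0564 ≃ 7.1000 × 0.2375 ≃ 1.6862
CI = 23.1800 ± 1.645 × 1.6862 → [20.4063, 25.9537]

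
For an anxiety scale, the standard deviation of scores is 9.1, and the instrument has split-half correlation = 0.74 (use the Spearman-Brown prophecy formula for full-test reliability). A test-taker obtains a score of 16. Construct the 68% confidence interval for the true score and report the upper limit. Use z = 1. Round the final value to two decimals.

Full-length reliability (Spearman-Brown) = 2(0.74)/(1+0.74) ≃ 0.85057
The standard error of measurement is 9.10000·√(1 − 0.85057) ≃ 9.10000·0.38656 ≃ 3.51766.
1 · SEM ≃ 3.51766
Upper bound: 16 + 3.51766 = 19.51766

19.52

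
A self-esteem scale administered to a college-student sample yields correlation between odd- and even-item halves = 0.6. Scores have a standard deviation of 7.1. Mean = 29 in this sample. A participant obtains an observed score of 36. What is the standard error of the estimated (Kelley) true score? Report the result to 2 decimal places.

3.07

Spearman-Brown: r = 2(0.6) / (1 + 0.6) = 1.2000 / 1.6000 ≈ 0.7500
SE_est = 7.1000·√(0.7500·0.2500) ≈ 3.0744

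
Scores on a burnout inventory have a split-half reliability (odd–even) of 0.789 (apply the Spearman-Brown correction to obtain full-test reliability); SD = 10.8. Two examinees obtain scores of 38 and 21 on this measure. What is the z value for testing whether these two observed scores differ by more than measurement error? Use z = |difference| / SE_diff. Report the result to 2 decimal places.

3.24

Spearman-Brown: r = 2(0.789) / (1 + 0.789) = 1.578 / 1.789 ≈ 0.882
The standard error of measurement is 10.800×√(1 − 0.882) ≈ 10.800×0.343 ≈ 3.709.
SE_diff = SEM × √2 ≈ 3.709 × 1.414 ≈ 5.245
z = |38 − 21| / 5.245 = 17 / 5.245 ≈ 3.241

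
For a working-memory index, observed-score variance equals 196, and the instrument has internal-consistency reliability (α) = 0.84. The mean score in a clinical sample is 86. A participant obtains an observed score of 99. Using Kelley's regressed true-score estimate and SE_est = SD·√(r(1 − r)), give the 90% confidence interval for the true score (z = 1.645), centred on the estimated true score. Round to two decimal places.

[88.48, 105.36]

SD = √196 ≈ 14.000
T̂ = r·X + (1 − r)·M = 0.840·99 + 0.160·86 = 83.160 + 13.760 ≈ 96.920
SE_est = SD · √(r(1 − r)) = 14.000 · √0.134 ≈ 14.000 · 0.367 ≈ 5.132
90% CI: 96.920 ± 8.443 ≈ (88.477, 105.363)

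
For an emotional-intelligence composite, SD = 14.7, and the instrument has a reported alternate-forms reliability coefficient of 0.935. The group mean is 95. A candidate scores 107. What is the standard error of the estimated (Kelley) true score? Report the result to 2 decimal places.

3.62

SE_est = SD · √(r(1 − r)) = 14.70000 · √0.06077 ≈ 14.70000 · 0.24653 ≈ 3.62393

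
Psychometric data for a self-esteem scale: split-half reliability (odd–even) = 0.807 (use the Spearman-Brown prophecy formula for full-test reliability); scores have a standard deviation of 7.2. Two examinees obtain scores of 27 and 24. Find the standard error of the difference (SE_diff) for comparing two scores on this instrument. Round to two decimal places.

r_full = 2·0.807 / (1 + 0.807) ≈ 0.8932
SEM = 7.2000 · √(1 − 0.8932) = 7.2000 · √0.1068 ≈ 7.2000 · 0.3268 ≈ 2.3531
SE_diff = √2 · SEM ≈ 3.3277

3.33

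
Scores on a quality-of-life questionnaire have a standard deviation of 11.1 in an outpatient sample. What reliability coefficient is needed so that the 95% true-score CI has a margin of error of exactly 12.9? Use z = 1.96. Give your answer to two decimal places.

0.65

Required SEM = 12.9 / 1.96 ≃ 6.582
r = 1 − (SEM / SD)² = 1 − (6.582 / 11.1)² ≃ 1 − 0.352 ≃ 0.648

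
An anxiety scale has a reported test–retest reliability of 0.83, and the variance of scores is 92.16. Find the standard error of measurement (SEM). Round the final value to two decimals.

SD = √92.16 ≈ 9.60000
The standard error of measurement is 9.60000*√(1 − 0.83000) ≈ 9.60000*0.41231 ≈ 3.95818.

3.96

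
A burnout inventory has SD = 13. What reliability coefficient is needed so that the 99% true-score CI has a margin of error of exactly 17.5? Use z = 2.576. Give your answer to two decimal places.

0.73

SEM needed = half-width / z = 17.5/2.576 ≈ 6.79348
Required reliability = 1 − (SEM/SD)² = 1 − 0.27308 ≈ 0.72692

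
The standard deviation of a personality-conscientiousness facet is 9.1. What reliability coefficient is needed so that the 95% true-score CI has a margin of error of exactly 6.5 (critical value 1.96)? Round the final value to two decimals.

0.87

Required SEM = 6.5 / 1.96 ≃ 3.316
r = 1 − (3.316/9.1)² ≃ 1 − 0.133 ≃ 0.867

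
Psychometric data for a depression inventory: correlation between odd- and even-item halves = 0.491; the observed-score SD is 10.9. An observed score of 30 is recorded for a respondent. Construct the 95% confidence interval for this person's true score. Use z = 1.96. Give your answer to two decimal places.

r_full = 2·0.491 / (1 + 0.491) ≈ 0.6586
The standard error of measurement is 10.9000·√(1 − 0.6586) ≈ 10.9000·0.5843 ≈ 6.3686.
Margin = 1.96 · 6.3686 ≈ 12.4825
CI = 30 ± 12.4825 → [17.5175, 42.4825]

[17.52, 42.48]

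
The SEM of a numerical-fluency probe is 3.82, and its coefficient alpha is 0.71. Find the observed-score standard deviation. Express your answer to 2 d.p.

SD = SEM / √(1 − r) = 3.82 / √0.2900 ≈ 3.82 / 0.5385 ≈ 7.0936

7.09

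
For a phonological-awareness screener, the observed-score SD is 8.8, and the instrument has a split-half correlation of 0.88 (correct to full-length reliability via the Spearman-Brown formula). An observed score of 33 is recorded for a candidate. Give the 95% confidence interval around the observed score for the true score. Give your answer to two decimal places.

Full-length reliability (Spearman-Brown) = 2(0.88)/(1+0.88) ≃ 0.936
SEM = 8.800·√(1 − 0.936) ≃ 2.223
Half-width = 1.96·2.223 ≃ 4.358
CI = 33 ± 4.358 → [28.642, 37.358]

[28.64, 37.36]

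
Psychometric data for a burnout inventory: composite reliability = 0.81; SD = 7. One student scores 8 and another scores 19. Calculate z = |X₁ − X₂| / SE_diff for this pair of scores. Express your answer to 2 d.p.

2.55

SEM = 7.000·√(1 − 0.810) ≈ 3.051
SE_diff = SEM · √2 ≈ 3.051 · 1.414 ≈ 4.315
z = |8 − 19| / 4.315 = 11 / 4.315 ≈ 2.549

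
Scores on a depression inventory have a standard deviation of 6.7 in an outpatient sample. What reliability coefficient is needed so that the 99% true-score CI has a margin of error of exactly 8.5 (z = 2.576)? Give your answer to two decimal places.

SEM needed = half-width / z = 8.5/2.576 ≈ 3.2997
r = 1 − (SEM / SD)² = 1 − (3.2997 / 6.7)² ≈ 1 − 0.2425 ≈ 0.7575

0.76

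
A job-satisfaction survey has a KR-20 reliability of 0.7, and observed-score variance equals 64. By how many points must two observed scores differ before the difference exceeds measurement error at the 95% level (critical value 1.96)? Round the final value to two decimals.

12.15

SD = √64 ≈ 8.000
SEM = 8.000·√(1 − 0.700) ≈ 4.382
SE_diff = SEM · √2 ≈ 4.382 · 1.414 ≈ 6.197
Smallest detectable difference = 1.96·6.197 ≈ 12.146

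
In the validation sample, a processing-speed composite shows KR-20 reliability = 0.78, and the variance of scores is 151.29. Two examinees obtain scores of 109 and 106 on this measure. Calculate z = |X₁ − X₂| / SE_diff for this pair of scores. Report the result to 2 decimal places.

SD = √151.29 = 12.300
SEM = 12.300·√(1 − 0.780) ≈ 5.769
SE_diff = SEM · √2 ≈ 5.769 · 1.414 ≈ 8.159
z = 3 / 8.159 ≈ 0.368

0.37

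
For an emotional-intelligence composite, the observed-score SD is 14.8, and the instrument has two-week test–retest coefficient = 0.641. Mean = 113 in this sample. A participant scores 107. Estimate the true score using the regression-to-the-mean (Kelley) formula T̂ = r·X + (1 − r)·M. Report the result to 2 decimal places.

109.15

Estimated true score = 0.64100·107 + (1 − 0.64100)·113 ≈ 109.15400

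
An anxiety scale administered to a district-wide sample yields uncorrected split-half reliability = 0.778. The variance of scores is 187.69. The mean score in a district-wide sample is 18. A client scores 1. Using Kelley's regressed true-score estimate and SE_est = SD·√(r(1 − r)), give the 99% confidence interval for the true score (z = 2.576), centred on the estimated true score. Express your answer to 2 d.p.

SD = √187.69 ≃ 13.700
Full-length reliability (Spearman-Brown) = 2(0.778)/(1+0.778) ≃ 0.875
T̂ = r·X + (1 − r)·M = 0.875×1 + 0.125×18 ≃ 0.875 + 2.247 ≃ 3.123
SE_est = SD × √(r(1 − r)) = 13.700 × √0.109 ≃ 13.700 × 0.331 ≃ 4.529
99% CI: 3.123 ± 11.666 ≃ (-8.543, 14.788)

[-8.54, 14.79]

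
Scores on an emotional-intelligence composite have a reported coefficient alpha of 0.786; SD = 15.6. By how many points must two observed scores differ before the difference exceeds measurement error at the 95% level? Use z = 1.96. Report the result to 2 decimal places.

20.00

SEM = 15.60000 · √(1 − 0.78600) = 15.60000 · √0.21400 ≈ 15.60000 · 0.46260 ≈ 7.21658
SE_diff = SEM · √2 ≈ 7.21658 · 1.41421 ≈ 10.20579
Minimum reliable difference = 1.96 · SE_diff ≈ 1.96 · 10.20579 ≈ 20.00334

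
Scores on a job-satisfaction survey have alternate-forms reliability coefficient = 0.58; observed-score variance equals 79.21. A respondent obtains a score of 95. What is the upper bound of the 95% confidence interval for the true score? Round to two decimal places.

σ = 79.21^(1/2) = 8.9000
SEM = 8.9000 * √(1 − 0.5800) = 8.9000 * √0.4200 ≃ 8.9000 * 0.6481 ≃ 5.7679
1.96 * SEM ≃ 11.3050
Upper bound: 95 + 11.3050 = 106.3050

106.31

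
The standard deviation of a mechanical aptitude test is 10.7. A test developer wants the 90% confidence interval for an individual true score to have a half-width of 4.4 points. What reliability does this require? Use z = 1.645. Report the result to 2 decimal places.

SEM needed = half-width / z = 4.4/1.645 ≈ 2.675
Required reliability = 1 − (SEM/SD)² = 1 − 0.062 ≈ 0.938

0.94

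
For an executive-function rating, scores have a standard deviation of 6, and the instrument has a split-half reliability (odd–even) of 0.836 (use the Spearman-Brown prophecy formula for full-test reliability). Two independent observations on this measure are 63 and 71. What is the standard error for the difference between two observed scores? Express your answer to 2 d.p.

Full-length reliability (Spearman-Brown) = 2(0.836)/(1+0.836) ≃ 0.911
SEM = 6.000 · √(1 − 0.911) = 6.000 · √0.089 ≃ 6.000 · 0.299 ≃ 1.793
SE_diff = SEM · √2 ≃ 1.793 · 1.414 ≃ 2.536

2.54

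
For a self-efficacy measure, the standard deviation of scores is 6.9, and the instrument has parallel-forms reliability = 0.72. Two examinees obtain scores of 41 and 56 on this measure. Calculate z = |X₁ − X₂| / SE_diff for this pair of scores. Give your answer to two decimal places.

2.91

The standard error of measurement is 6.9000*√(1 − 0.7200) ≈ 6.9000*0.5292 ≈ 3.6511.
SE_diff = SEM * √2 ≈ 3.6511 * 1.4142 ≈ 5.1635
z = |41 − 56| / 5.1635 = 15 / 5.1635 ≈ 2.9050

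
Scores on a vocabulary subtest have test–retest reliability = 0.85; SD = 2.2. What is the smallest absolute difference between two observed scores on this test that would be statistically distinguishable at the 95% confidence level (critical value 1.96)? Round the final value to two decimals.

SEM = 2.2000*√(1 − 0.8500) ≈ 0.8521
SE_diff = SEM * √2 ≈ 0.8521 * 1.4142 ≈ 1.2050
Minimum reliable difference = 1.96 * SE_diff ≈ 1.96 * 1.2050 ≈ 2.3618

2.36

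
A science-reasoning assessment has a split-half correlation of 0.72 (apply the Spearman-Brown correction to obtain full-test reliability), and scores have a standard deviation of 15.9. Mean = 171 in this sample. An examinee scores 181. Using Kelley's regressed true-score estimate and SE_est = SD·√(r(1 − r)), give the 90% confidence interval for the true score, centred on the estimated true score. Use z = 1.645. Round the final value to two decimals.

Full-length reliability (Spearman-Brown) = 2(0.72)/(1+0.72) ≈ 0.8372
T̂ = 0.8372(181) + 0.1628(171) ≈ 179.3721
SE_est = SD * √(r(1 − r)) = 15.9000 * √0.1363 ≈ 15.9000 * 0.3692 ≈ 5.8699
CI = 179.3721 ± 1.645 * 5.8699 → [169.7161, 189.0280]

[169.72, 189.03]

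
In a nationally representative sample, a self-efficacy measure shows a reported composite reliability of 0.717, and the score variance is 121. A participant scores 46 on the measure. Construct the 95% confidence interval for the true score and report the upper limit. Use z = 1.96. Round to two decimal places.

57.47

σ = 121^(1/2) = 11.000
The standard error of measurement is 11.000*√(1 − 0.717) ≈ 11.000*0.532 ≈ 5.852.
Half-width = 1.96*5.852 ≈ 11.469
Upper bound: 46 + 11.469 = 57.469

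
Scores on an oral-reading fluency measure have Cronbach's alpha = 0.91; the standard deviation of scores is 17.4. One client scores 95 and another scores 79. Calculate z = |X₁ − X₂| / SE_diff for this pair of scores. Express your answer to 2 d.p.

SEM = 17.4000*√(1 − 0.9100) ≃ 5.2200
SE_diff = SEM * √2 ≃ 5.2200 * 1.4142 ≃ 7.3822
z = |95 − 79| / 7.3822 = 16 / 7.3822 ≃ 2.1674

2.17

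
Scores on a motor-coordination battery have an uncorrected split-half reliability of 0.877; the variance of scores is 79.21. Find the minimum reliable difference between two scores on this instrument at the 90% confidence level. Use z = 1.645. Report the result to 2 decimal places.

SD = √79.21 ≈ 8.9000
Full-length reliability (Spearman-Brown) = 2(0.877)/(1+0.877) ≈ 0.9345
SEM = 8.9000 × √(1 − 0.9345) = 8.9000 × √0.0655 ≈ 8.9000 × 0.2560 ≈ 2.2783
SE_diff = √2 × SEM ≈ 3.2220
Smallest detectable difference = 1.645×3.2220 ≈ 5.3002

5.30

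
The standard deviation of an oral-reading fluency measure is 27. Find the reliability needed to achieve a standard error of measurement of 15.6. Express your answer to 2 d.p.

Required reliability = 1 − (SEM/SD)² = 1 − 0.334 ≃ 0.666

0.67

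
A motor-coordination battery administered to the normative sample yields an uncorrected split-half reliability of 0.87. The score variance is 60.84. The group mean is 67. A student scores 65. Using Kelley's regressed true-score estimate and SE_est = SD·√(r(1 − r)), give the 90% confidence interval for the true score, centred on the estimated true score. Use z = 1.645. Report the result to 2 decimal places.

[61.88, 68.40]

σ = 60.84^(1/2) = 7.800
Full-length reliability (Spearman-Brown) = 2(0.87)/(1+0.87) ≃ 0.930
T̂ = 0.930(65) + 0.070(67) ≃ 65.139
SE_est = SD * √(r(1 − r)) = 7.800 * √0.065 ≃ 7.800 * 0.254 ≃ 1.984
CI = 65.139 ± 1.645 * 1.984 → [61.876, 68.402]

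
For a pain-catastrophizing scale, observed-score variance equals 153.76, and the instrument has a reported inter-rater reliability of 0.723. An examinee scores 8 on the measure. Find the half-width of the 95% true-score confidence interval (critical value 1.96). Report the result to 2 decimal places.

12.79

SD = √153.76 ≈ 12.4000
SEM = 12.4000×√(1 − 0.7230) ≈ 6.5262
1.96 × SEM ≈ 12.7914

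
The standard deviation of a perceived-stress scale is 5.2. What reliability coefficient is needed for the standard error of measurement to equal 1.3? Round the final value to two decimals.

r = 1 − (1.30000/5.2)² ≈ 1 − 0.06250 ≈ 0.93750

0.94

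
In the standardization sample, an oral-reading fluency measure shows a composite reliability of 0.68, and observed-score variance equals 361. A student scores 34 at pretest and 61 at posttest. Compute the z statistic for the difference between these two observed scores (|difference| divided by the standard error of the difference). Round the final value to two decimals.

σ = 361^(1/2) = 19.0000
SEM = 19.0000*√(1 − 0.6800) ≃ 10.7480
SE_diff = √2 * SEM ≃ 15.2000
z = |34 − 61| / 15.2000 = 27 / 15.2000 ≃ 1.7763

1.78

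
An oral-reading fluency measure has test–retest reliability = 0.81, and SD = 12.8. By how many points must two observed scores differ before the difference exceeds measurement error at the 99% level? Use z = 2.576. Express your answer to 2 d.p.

20.33

SEM = 12.80000 · √(1 − 0.81000) = 12.80000 · √0.19000 ≈ 12.80000 · 0.43589 ≈ 5.57939
Standard error of the difference = 5.57939·√2 ≈ 7.89045
Minimum reliable difference = 2.576 · SE_diff ≈ 2.576 · 7.89045 ≈ 20.32580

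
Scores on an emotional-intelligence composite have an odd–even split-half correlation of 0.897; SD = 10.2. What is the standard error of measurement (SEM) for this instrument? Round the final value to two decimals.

Full-length reliability (Spearman-Brown) = 2(0.897)/(1+0.897) ≈ 0.94570
SEM = 10.20000×√(1 − 0.94570) ≈ 2.37676

2.38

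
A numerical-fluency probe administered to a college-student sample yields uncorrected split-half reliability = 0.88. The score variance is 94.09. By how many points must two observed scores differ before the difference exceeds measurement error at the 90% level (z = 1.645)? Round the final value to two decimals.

5.70

SD = √94.09 = 9.700
Spearman-Brown: r = 2(0.88) / (1 + 0.88) = 1.760 / 1.880 ≈ 0.936
SEM = 9.700 · √(1 − 0.936) = 9.700 · √0.064 ≈ 9.700 · 0.253 ≈ 2.451
Standard error of the difference = 2.451·√2 ≈ 3.466
Minimum reliable difference = 1.645 · SE_diff ≈ 1.645 · 3.466 ≈ 5.701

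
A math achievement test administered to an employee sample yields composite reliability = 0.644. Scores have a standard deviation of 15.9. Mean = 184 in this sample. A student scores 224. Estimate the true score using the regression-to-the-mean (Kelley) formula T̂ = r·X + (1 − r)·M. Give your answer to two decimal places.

T̂ = 0.644(224) + 0.356(184) ≈ 209.760

209.76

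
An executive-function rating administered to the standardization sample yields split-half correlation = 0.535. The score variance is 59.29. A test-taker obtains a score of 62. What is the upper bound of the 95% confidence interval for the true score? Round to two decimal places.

SD = √59.29 = 7.7000
Full-length reliability (Spearman-Brown) = 2(0.535)/(1+0.535) ≃ 0.6971
SEM = 7.7000 × √(1 − 0.6971) = 7.7000 × √0.3029 ≃ 7.7000 × 0.5504 ≃ 4.2380
Half-width = 1.96×4.2380 ≃ 8.3065
Upper limit = 62 + 8.3065 ≃ 70.3065

70.31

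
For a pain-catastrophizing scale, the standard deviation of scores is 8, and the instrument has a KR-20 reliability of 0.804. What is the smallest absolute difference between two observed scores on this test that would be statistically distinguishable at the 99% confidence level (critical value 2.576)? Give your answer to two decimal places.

SEM = 8.0000 × √(1 − 0.8040) = 8.0000 × √0.1960 ≃ 8.0000 × 0.4427 ≃ 3.5418
SE_diff = √2 × SEM ≃ 5.0088
Smallest detectable difference = 2.576×5.0088 ≃ 12.9026

12.90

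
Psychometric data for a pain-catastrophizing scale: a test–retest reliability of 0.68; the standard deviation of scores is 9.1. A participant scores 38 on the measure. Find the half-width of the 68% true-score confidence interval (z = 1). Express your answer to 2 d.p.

SEM = 9.1000 × √(1 − 0.6800) = 9.1000 × √0.3200 ≈ 9.1000 × 0.5657 ≈ 5.1477
Half-width = 1×5.1477 ≈ 5.1477

5.15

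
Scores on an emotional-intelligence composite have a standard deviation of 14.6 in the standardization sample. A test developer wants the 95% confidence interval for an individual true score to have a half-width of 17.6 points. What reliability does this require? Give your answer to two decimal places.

0.62

SEM needed = half-width / z = 17.6/1.96 ≈ 8.97959
r = 1 − (8.97959/14.6)² ≈ 1 − 0.37827 ≈ 0.62173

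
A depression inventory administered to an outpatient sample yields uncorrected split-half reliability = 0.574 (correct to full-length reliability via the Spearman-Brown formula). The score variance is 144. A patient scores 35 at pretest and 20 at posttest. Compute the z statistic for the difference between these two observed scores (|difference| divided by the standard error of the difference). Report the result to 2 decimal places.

1.70

SD = √144 ≈ 12.000
Spearman-Brown: r = 2(0.574) / (1 + 0.574) = 1.148 / 1.574 ≈ 0.729
SEM = 12.000·√(1 − 0.729) ≈ 6.243
Standard error of the difference = 6.243·√2 ≈ 8.829
z = |35 − 20| / 8.829 = 15 / 8.829 ≈ 1.699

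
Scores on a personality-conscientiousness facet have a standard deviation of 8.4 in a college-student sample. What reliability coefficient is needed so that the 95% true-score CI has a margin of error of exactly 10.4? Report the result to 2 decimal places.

0.60

SEM needed = half-width / z = 10.4/1.96 ≈ 5.30612
r = 1 − (5.30612/8.4)² ≈ 1 − 0.39902 ≈ 0.60098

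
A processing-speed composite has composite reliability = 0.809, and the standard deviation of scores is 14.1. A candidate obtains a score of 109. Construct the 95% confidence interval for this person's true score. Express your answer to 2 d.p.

[96.92, 121.08]

SEM = 14.100 × √(1 − 0.809) = 14.100 × √0.191 ≈ 14.100 × 0.437 ≈ 6.162
Half-width = 1.96×6.162 ≈ 12.078
Interval: (96.922, 121.078)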